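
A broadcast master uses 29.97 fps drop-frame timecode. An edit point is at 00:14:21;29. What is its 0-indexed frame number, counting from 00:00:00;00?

25833

As if non-drop at 30 labels/s: (0 × 3600 + 14 × 60 + 21) × 30 + 29 = 25859.
Minute boundaries passed: 14; those not divisible by 10: 14 − 1 = 13; dropped labels = 2 × 13 = 26.
Actual frame index = 25859 − 26 = 25833.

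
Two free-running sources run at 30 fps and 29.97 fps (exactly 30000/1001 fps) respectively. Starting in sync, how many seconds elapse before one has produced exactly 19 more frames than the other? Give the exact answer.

The gap grows by |30000/1001 − 30| = 30/1001 frames per second.
Time for a 19-frame gap: 19 ÷ (30/1001) = 19019/30 s.

19019/30 seconds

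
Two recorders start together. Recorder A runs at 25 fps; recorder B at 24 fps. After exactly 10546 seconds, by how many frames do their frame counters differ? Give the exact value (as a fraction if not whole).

10546 frames

A emits 25 × 10546 = 263650 frames; B emits 24 × 10546 = 253104.
Difference = 10546 frames; B is behind A.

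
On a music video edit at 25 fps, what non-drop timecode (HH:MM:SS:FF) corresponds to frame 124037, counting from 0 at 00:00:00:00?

01:22:41:12

124037 ÷ 25 = 4961 full seconds, remainder 12 frames.
4961 s = 1 h 22 min 41 s.
Timecode: 01:22:41:12.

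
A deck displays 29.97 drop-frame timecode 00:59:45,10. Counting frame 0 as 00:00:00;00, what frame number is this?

107452

As if non-drop at 30 labels/s: (0 × 3600 + 59 × 60 + 45) × 30 + 10 = 107560.
Minute boundaries passed: 59; those not divisible by 10: 59 − 5 = 54; dropped labels = 2 × 54 = 108.
Actual frame index = 107560 − 108 = 107452.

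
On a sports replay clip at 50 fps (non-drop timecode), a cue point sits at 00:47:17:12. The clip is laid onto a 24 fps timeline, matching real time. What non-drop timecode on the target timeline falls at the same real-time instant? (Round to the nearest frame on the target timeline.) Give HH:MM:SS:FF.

00:47:17:06

Source frame index: (0×3600 + 47×60 + 17) × 50 + 12 = 141862.
Real time: 141862 / (50) = 70931/25 s.
Target frame: (70931/25) × (24) = 1702344/25 ≈ 68093.760 → 68094.
At 24 labels/s: frame 68094 → 00:47:17:06.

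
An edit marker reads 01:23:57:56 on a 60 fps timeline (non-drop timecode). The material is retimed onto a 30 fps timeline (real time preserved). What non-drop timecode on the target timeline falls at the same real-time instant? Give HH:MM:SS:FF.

Source frame index: (1×3600 + 23×60 + 57) × 60 + 56 = 302276.
Real time: 302276 / (60) = 75569/15 s.
Target frame: (75569/15) × (30) = 151138.
At 30 labels/s: frame 151138 → 01:23:57:28.

01:23:57:28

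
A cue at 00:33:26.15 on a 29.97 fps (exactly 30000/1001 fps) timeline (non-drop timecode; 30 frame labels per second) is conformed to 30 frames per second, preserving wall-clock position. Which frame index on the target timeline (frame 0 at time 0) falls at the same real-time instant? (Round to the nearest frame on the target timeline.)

Source frame index: (0×3600 + 33×60 + 26) × 30 + 15 = 60195.
Real time: 60195 / (30000/1001) = 4017013/2000 s.
Target frame: (4017013/2000) × (30) = 12051039/200 ≈ 60255.195 → 60255.

frame 60255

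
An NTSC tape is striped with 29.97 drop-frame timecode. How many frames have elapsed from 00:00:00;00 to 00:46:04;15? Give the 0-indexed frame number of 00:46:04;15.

Complete 10-minute blocks: 4, each 17982 frames → 71928.
Remaining 6 whole minutes in the current block: 1800 + 5 × 1798 = 10790 frames.
Within the current minute: 4 × 30 + 15 − 2 = 133 (labels ;00/;01 skipped at this minute). Total = 71928 + 10790 + 133 = 82851.

82851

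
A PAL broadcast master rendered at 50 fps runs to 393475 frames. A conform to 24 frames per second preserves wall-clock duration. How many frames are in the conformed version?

Target frames = source frames × (target rate / source rate) = 393475 × (24)/(50) = 393475 × 12/25 = 188868.

188868 frames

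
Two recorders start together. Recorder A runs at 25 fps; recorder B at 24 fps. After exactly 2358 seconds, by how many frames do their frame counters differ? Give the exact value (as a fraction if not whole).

A emits 25 × 2358 = 58950 frames; B emits 24 × 2358 = 56592.
Difference = 2358 frames; B is behind A.

2358 frames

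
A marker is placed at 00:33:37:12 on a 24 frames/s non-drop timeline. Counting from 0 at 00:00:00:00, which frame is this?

Total seconds to the label: (0 × 3600 + 33 × 60 + 37) = 2017.
Frame index = 2017 × 24 + 12 = 48420.

48420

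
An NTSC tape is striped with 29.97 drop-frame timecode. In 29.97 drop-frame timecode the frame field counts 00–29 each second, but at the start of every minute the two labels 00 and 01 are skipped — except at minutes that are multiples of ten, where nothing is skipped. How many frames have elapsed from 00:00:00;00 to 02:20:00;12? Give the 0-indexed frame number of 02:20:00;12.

As if non-drop at 30 labels/s: (2 × 3600 + 20 × 60 + 0) × 30 + 12 = 252012.
Minute boundaries passed: 140; those not divisible by 10: 140 − 14 = 126; dropped labels = 2 × 126 = 252.
Actual frame index = 252012 − 252 = 251760.

251760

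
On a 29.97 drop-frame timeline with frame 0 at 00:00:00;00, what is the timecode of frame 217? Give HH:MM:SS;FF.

00:00:07;07

Each 10-minute DF block holds 10 × 60 × 30 − 9 × 2 = 17982 frames. 217 ÷ 17982 → 0 full blocks, remainder 217.
Within the partial block the first minute is 1800 frames and each further minute 1798, so 0 further minute boundaries passed. Total skipped labels = 18 × 0 + 2 × 0 = 0.
Non-drop label index = 217 + 0 = 217; at 30 labels/s that is 00:00:07:07, i.e. DF 00:00:07;07.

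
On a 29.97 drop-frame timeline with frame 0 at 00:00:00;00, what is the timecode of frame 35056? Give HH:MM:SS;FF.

Ten DF minutes hold 17982 frames, so frame 35056 lies in block 1 (frames 17982–35963) with 17074 frames into that block.
The block's first minute is 1800 frames and the rest 1798 each; 17074 frames reaches minute 9, so 1 × 18 + 9 × 2 = 36 labels have been skipped so far.
Adding those back, label number 35056 + 36 = 35092 at 30 labels/s is 1169 s + 22 f = 0 h 19 min 29 s frame 22, i.e. 00:19:29;22.

00:19:29;22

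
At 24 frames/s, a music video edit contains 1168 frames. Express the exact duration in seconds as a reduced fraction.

146/3 seconds

Running time = 1168 ÷ (24) = 1168 × 1/24 = 146/3 s.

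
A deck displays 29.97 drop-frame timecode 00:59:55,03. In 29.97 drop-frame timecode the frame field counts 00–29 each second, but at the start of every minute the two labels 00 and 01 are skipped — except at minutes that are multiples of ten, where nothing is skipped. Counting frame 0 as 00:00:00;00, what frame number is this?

As if non-drop at 30 labels/s: (0 × 3600 + 59 × 60 + 55) × 30 + 3 = 107853.
Minute boundaries passed: 59; those not divisible by 10: 59 − 5 = 54; dropped labels = 2 × 54 = 108.
Actual frame index = 107853 − 108 = 107745.

107745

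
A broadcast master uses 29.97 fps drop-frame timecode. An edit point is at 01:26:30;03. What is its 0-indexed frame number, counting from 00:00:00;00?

As if non-drop at 30 labels/s: (1 × 3600 + 26 × 60 + 30) × 30 + 3 = 155703.
Minute boundaries passed: 86; those not divisible by 10: 86 − 8 = 78; dropped labels = 2 × 78 = 156.
Actual frame index = 155703 − 156 = 155547.

155547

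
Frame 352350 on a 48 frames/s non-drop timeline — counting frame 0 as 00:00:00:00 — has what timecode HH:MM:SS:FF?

02:02:20:30

352350 ÷ 48 = 7340 full seconds, remainder 30 frames.
7340 s = 2 h 2 min 20 s.
Timecode: 02:02:20:30.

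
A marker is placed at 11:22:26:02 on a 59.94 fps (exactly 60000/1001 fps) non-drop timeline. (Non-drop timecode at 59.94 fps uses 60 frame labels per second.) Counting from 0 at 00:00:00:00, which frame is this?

Total seconds to the label: (11 × 3600 + 22 × 60 + 26) = 40946.
Frame index = 40946 × 60 + 2 = 2456762.

frame 2456762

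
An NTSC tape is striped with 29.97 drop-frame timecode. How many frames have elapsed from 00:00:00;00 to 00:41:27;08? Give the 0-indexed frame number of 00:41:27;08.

Complete 10-minute blocks: 4, each 17982 frames → 71928.
Remaining 1 whole minute in the current block: 1800 + 0 × 1798 = 1800 frames.
Within the current minute: 27 × 30 + 8 − 2 = 816 (labels ;00/;01 skipped at this minute). Total = 71928 + 1800 + 816 = 74544.

74544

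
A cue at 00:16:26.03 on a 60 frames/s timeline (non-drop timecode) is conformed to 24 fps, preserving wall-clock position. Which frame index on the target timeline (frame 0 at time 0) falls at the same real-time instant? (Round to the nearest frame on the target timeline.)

Source frame index: (0×3600 + 16×60 + 26) × 60 + 3 = 59163.
Real time: 59163 / (60) = 19721/20 s.
Target frame: (19721/20) × (24) = 118326/5 ≈ 23665.200 → 23665.

frame 23665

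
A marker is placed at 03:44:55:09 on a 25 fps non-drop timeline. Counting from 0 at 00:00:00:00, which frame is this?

Total seconds to the label: (3 × 3600 + 44 × 60 + 55) = 13495.
Frame index = 13495 × 25 + 9 = 337384.

frame 337384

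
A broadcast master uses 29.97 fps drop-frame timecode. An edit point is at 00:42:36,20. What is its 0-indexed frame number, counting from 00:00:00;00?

Complete 10-minute blocks: 4, each 17982 frames → 71928.
Remaining 2 whole minutes in the current block: 1800 + 1 × 1798 = 3598 frames.
Within the current minute: 36 × 30 + 20 − 2 = 1098 (labels ;00/;01 skipped at this minute). Total = 71928 + 3598 + 1098 = 76624.

76624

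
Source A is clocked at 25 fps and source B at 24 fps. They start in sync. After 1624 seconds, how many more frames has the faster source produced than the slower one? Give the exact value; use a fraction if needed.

A emits 25 × 1624 = 40600 frames; B emits 24 × 1624 = 38976.
Difference = 1624 frames; B is behind A.

1624 frames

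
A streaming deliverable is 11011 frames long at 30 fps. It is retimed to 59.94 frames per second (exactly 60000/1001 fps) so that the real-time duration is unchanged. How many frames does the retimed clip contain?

Target frames = source frames × (target rate / source rate) = 11011 × (60000/1001)/(30) = 11011 × 2000/1001 = 22000.

22000 frames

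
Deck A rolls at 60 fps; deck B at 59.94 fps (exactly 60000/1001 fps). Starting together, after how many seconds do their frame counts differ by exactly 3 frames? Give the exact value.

The gap grows by |60000/1001 − 60| = 60/1001 frames per second.
Time for a 3-frame gap: 3 ÷ (60/1001) = 50.05 s.

50.05 seconds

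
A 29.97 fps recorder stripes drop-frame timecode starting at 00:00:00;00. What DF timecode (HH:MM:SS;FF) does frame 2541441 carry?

23:33:19;15

Each 10-minute DF block holds 10 × 60 × 30 − 9 × 2 = 17982 frames. 2541441 ÷ 17982 → 141 full blocks, remainder 5979.
Within the partial block the first minute is 1800 frames and each further minute 1798, so 3 further minute boundaries passed. Total skipped labels = 18 × 141 + 2 × 3 = 2544.
Non-drop label index = 2541441 + 2544 = 2543985; at 30 labels/s that is 23:33:19:15, i.e. DF 23:33:19;15.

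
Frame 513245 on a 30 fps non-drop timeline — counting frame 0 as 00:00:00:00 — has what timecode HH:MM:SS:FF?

513245 ÷ 30 = 17108 full seconds, remainder 5 frames.
17108 s = 4 h 45 min 8 s.
Timecode: 04:45:08:05.

04:45:08:05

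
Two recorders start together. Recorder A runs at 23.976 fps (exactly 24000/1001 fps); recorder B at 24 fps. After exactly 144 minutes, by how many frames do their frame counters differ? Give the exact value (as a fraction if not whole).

207360/1001 frames

144 min = 8640 s.
A emits 24000/1001 × 8640 = 207360000/1001 frames; B emits 24 × 8640 = 207360.
Difference = 207360/1001 frames (≈ 207.1528); B is ahead of A.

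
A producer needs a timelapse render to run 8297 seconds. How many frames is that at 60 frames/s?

Frames = 8297 × 60 = 497820.

497820 frames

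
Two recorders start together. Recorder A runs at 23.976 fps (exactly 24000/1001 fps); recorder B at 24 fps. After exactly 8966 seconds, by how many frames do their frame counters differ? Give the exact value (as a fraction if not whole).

A emits 24000/1001 × 8966 = 215184000/1001 frames; B emits 24 × 8966 = 215184.
Difference = 215184/1001 frames (≈ 214.9690); B is ahead of A.

215184/1001 frames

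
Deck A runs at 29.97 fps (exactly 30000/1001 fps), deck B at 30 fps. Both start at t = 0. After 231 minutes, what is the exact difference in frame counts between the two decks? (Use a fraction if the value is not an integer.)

231 min = 13860 s.
A emits 30000/1001 × 13860 = 5400000/13 frames; B emits 30 × 13860 = 415800.
Difference = 5400/13 frames (≈ 415.3846); B is ahead of A.

5400/13 frames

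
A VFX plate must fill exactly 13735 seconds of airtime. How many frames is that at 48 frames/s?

659280 frames

Frames = 13735 × 48 = 659280.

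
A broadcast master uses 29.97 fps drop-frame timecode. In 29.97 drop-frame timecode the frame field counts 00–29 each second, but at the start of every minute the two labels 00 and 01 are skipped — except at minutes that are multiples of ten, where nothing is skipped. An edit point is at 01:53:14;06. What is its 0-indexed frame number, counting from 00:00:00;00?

203622

Complete 10-minute blocks: 11, each 17982 frames → 197802.
Remaining 3 whole minutes in the current block: 1800 + 2 × 1798 = 5396 frames.
Within the current minute: 14 × 30 + 6 − 2 = 424 (labels ;00/;01 skipped at this minute). Total = 197802 + 5396 + 424 = 203622.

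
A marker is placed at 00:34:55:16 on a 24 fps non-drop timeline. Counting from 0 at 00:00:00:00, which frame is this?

Total seconds to the label: (0 × 3600 + 34 × 60 + 55) = 2095.
Frame index = 2095 × 24 + 16 = 50296.

frame 50296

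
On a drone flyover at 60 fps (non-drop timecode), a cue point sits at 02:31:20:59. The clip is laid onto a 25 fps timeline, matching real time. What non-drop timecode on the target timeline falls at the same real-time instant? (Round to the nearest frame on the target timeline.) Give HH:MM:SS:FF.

02:31:21:00

Source frame index: (2×3600 + 31×60 + 20) × 60 + 59 = 544859.
Real time: 544859 / (60) = 544859/60 s.
Target frame: (544859/60) × (25) = 2724295/12 ≈ 227024.583 → 227025.
At 25 labels/s: frame 227025 → 02:31:21:00.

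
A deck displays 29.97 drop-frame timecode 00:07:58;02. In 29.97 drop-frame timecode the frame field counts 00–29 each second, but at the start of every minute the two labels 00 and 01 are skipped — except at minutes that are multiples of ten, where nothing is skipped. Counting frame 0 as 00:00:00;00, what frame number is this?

14328

Complete 10-minute blocks: 0, each 17982 frames → 0.
Remaining 7 whole minutes in the current block: 1800 + 6 × 1798 = 12588 frames.
Within the current minute: 58 × 30 + 2 − 2 = 1740 (labels ;00/;01 skipped at this minute). Total = 0 + 12588 + 1740 = 14328.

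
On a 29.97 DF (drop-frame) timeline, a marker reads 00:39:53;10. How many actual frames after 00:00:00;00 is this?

71728

As if non-drop at 30 labels/s: (0 × 3600 + 39 × 60 + 53) × 30 + 10 = 71800.
Minute boundaries passed: 39; those not divisible by 10: 39 − 3 = 36; dropped labels = 2 × 36 = 72.
Actual frame index = 71800 − 72 = 71728.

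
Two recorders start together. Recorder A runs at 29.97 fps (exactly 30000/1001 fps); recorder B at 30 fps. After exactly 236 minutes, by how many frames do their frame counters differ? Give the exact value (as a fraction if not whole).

236 min = 14160 s.
A emits 30000/1001 × 14160 = 424800000/1001 frames; B emits 30 × 14160 = 424800.
Difference = 424800/1001 frames (≈ 424.3756); B is ahead of A.

424800/1001 frames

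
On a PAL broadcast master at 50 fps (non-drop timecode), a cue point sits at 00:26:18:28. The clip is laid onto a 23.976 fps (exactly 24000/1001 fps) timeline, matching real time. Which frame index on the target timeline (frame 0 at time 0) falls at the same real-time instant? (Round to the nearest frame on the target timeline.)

Source frame index: (0×3600 + 26×60 + 18) × 50 + 28 = 78928.
Real time: 78928 / (50) = 39464/25 s.
Target frame: (39464/25) × (24000/1001) = 37885440/1001 ≈ 37847.592 → 37848.

frame 37848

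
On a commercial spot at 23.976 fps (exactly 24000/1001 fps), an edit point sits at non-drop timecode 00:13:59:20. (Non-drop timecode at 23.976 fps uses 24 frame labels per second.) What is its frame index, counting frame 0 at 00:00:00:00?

Total seconds to the label: (0 × 3600 + 13 × 60 + 59) = 839.
Frame index = 839 × 24 + 20 = 20156.

frame 20156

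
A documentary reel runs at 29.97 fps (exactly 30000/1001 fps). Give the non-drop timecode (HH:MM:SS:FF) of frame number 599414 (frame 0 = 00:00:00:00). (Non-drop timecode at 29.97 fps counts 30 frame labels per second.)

05:33:00:14

599414 ÷ 30 = 19980 full seconds, remainder 14 frames.
19980 s = 5 h 33 min 0 s.
Timecode: 05:33:00:14.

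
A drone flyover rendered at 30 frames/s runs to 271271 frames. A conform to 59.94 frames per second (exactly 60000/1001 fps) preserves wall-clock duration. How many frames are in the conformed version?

Target frames = source frames × (target rate / source rate) = 271271 × (60000/1001)/(30) = 271271 × 2000/1001 = 542000.

542000 frames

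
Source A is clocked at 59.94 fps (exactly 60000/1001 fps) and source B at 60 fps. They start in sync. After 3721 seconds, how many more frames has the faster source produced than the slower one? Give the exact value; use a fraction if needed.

223260/1001 frames

A emits 60000/1001 × 3721 = 223260000/1001 frames; B emits 60 × 3721 = 223260.
Difference = 223260/1001 frames (≈ 223.0370); B is ahead of A.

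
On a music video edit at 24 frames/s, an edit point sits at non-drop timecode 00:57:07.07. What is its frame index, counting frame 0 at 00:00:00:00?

Total seconds to the label: (0 × 3600 + 57 × 60 + 7) = 3427.
Frame index = 3427 × 24 + 7 = 82255.

82255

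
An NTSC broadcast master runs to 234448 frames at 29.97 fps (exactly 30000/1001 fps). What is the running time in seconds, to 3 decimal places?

7822.748 seconds

Running time = 234448 × 1001/30000 = 14667653/1875 s ≈ 7822.748 s.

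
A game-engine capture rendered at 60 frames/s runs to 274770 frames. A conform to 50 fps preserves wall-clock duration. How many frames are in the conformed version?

228975 frames

Target frames = source frames × (target rate / source rate) = 274770 × (50)/(60) = 274770 × 5/6 = 228975.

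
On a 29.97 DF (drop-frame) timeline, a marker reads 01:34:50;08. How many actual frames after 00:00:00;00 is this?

170538

Complete 10-minute blocks: 9, each 17982 frames → 161838.
Remaining 4 whole minutes in the current block: 1800 + 3 × 1798 = 7194 frames.
Within the current minute: 50 × 30 + 8 − 2 = 1506 (labels ;00/;01 skipped at this minute). Total = 161838 + 7194 + 1506 = 170538.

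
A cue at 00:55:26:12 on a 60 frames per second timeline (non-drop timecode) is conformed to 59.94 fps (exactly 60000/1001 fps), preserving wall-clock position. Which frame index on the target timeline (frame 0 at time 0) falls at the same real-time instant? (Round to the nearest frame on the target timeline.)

frame 199373

Source frame index: (0×3600 + 55×60 + 26) × 60 + 12 = 199572.
Real time: 199572 / (60) = 16631/5 s.
Target frame: (16631/5) × (60000/1001) = 199572000/1001 ≈ 199372.627 → 199373.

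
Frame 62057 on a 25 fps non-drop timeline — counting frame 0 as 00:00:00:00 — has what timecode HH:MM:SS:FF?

62057 ÷ 25 = 2482 full seconds, remainder 7 frames.
2482 s = 0 h 41 min 22 s.
Timecode: 00:41:22:07.

00:41:22:07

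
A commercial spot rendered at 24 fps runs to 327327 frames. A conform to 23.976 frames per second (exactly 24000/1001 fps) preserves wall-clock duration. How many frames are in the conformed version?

Target frames = source frames × (target rate / source rate) = 327327 × (24000/1001)/(24) = 327327 × 1000/1001 = 327000.

327000 frames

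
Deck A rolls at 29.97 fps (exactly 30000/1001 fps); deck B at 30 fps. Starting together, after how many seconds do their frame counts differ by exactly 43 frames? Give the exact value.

The gap grows by |30 − 30000/1001| = 30/1001 frames per second.
Time for a 43-frame gap: 43 ÷ (30/1001) = 43043/30 s.

43043/30 seconds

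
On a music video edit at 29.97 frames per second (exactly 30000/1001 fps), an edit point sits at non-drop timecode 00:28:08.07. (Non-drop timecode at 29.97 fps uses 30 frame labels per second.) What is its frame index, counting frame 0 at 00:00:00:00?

Total seconds to the label: (0 × 3600 + 28 × 60 + 8) = 1688.
Frame index = 1688 × 30 + 7 = 50647.

50647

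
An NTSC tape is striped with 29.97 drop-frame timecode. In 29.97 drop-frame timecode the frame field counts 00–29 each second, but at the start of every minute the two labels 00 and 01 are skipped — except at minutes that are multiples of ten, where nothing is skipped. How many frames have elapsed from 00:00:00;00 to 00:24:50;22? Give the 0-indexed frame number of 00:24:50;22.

44678

As if non-drop at 30 labels/s: (0 × 3600 + 24 × 60 + 50) × 30 + 22 = 44722.
Minute boundaries passed: 24; those not divisible by 10: 24 − 2 = 22; dropped labels = 2 × 22 = 44.
Actual frame index = 44722 − 44 = 44678.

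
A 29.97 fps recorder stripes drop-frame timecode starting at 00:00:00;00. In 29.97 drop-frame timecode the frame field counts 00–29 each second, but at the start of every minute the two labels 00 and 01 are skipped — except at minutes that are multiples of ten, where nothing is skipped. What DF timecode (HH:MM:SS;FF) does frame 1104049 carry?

Ten DF minutes hold 17982 frames, so frame 1104049 lies in block 61 (frames 1096902–1114883) with 7147 frames into that block.
The block's first minute is 1800 frames and the rest 1798 each; 7147 frames reaches minute 3, so 61 × 18 + 3 × 2 = 1104 labels have been skipped so far.
Adding those back, label number 1104049 + 1104 = 1105153 at 30 labels/s is 36838 s + 13 f = 10 h 13 min 58 s frame 13, i.e. 10:13:58;13.

10:13:58;13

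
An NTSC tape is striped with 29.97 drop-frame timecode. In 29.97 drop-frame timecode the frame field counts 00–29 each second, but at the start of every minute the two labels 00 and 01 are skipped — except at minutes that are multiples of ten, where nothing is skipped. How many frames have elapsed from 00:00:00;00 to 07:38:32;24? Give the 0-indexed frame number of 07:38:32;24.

As if non-drop at 30 labels/s: (7 × 3600 + 38 × 60 + 32) × 30 + 24 = 825384.
Minute boundaries passed: 458; those not divisible by 10: 458 − 45 = 413; dropped labels = 2 × 413 = 826.
Actual frame index = 825384 − 826 = 824558.

824558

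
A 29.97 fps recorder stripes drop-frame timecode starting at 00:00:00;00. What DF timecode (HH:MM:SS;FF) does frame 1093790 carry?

10:08:16;06

Each 10-minute DF block holds 10 × 60 × 30 − 9 × 2 = 17982 frames. 1093790 ÷ 17982 → 60 full blocks, remainder 14870.
Within the partial block the first minute is 1800 frames and each further minute 1798, so 8 further minute boundaries passed. Total skipped labels = 18 × 60 + 2 × 8 = 1096.
Non-drop label index = 1093790 + 1096 = 1094886; at 30 labels/s that is 10:08:16:06, i.e. DF 10:08:16;06.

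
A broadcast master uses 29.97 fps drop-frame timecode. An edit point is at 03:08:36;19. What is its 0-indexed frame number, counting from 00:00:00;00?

339159

Complete 10-minute blocks: 18, each 17982 frames → 323676.
Remaining 8 whole minutes in the current block: 1800 + 7 × 1798 = 14386 frames.
Within the current minute: 36 × 30 + 19 − 2 = 1097 (labels ;00/;01 skipped at this minute). Total = 323676 + 14386 + 1097 = 339159.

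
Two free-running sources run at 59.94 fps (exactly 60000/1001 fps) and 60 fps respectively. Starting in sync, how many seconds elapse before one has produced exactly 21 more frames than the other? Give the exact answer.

350.35 seconds

The gap grows by |60 − 60000/1001| = 60/1001 frames per second.
Time for a 21-frame gap: 21 ÷ (60/1001) = 350.35 s.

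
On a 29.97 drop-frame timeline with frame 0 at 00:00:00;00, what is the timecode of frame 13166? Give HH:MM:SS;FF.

00:07:19;10

Ten DF minutes hold 17982 frames, so frame 13166 lies in block 0 (frames 0–17981) with 13166 frames into that block.
The block's first minute is 1800 frames and the rest 1798 each; 13166 frames reaches minute 7, so 0 × 18 + 7 × 2 = 14 labels have been skipped so far.
Adding those back, label number 13166 + 14 = 13180 at 30 labels/s is 439 s + 10 f = 0 h 7 min 19 s frame 10, i.e. 00:07:19;10.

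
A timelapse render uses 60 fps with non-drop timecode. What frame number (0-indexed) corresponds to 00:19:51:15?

Total seconds to the label: (0 × 3600 + 19 × 60 + 51) = 1191.
Frame index = 1191 × 60 + 15 = 71475.

frame 71475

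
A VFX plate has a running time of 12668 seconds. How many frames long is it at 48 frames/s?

Frames = 12668 × 48 = 608064.

608064 frames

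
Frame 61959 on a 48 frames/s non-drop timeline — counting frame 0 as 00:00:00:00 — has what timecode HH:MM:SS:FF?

61959 ÷ 48 = 1290 full seconds, remainder 39 frames.
1290 s = 0 h 21 min 30 s.
Timecode: 00:21:30:39.

00:21:30:39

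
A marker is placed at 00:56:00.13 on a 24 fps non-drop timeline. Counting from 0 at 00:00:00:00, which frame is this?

Total seconds to the label: (0 × 3600 + 56 × 60 + 0) = 3360.
Frame index = 3360 × 24 + 13 = 80653.

frame 80653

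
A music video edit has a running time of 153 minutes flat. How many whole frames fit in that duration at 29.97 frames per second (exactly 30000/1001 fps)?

153 min = 9180 s.
Frames = 9180 × 30000/1001 = 275400000/1001 ≈ 275124.8751.
Complete frames: 275124.

275124 frames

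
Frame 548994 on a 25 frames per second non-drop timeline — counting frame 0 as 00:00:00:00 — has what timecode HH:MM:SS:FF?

06:05:59:19

548994 ÷ 25 = 21959 full seconds, remainder 19 frames.
21959 s = 6 h 5 min 59 s.
Timecode: 06:05:59:19.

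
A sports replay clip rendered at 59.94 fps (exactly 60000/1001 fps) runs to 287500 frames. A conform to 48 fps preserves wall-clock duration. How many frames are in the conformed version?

230230 frames

Target frames = source frames × (target rate / source rate) = 287500 × (48)/(60000/1001) = 287500 × 1001/1250 = 230230.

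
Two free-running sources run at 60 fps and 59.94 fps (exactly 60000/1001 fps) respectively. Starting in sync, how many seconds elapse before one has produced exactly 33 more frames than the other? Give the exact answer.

550.55 seconds

The gap grows by |60000/1001 − 60| = 60/1001 frames per second.
Time for a 33-frame gap: 33 ÷ (60/1001) = 550.55 s.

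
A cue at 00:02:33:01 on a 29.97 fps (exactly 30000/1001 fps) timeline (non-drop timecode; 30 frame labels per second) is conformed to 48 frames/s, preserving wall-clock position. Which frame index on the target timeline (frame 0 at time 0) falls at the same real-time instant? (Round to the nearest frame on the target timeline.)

Source frame index: (0×3600 + 2×60 + 33) × 30 + 1 = 4591.
Real time: 4591 / (30000/1001) = 4595591/30000 s.
Target frame: (4595591/30000) × (48) = 4595591/625 ≈ 7352.946 → 7353.

frame 7353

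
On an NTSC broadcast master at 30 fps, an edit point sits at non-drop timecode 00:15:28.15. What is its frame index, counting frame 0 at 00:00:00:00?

27855

Total seconds to the label: (0 × 3600 + 15 × 60 + 28) = 928.
Frame index = 928 × 30 + 15 = 27855.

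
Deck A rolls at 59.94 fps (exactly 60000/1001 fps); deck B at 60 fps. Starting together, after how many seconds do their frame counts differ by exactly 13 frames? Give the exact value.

The gap grows by |60 − 60000/1001| = 60/1001 frames per second.
Time for a 13-frame gap: 13 ÷ (60/1001) = 13013/60 s.

13013/60 seconds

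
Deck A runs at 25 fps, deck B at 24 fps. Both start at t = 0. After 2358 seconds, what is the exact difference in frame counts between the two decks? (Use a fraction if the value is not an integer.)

2358 frames

A emits 25 × 2358 = 58950 frames; B emits 24 × 2358 = 56592.
Difference = 2358 frames; B is behind A.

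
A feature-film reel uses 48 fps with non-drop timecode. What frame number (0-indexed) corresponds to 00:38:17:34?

110290

Total seconds to the label: (0 × 3600 + 38 × 60 + 17) = 2297.
Frame index = 2297 × 48 + 34 = 110290.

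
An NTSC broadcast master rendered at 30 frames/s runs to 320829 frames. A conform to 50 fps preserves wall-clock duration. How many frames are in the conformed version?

534715 frames

Target frames = source frames × (target rate / source rate) = 320829 × (50)/(30) = 320829 × 5/3 = 534715.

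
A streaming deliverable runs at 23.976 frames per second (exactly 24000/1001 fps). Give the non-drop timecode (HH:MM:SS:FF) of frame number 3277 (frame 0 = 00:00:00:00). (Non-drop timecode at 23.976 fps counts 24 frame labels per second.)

3277 ÷ 24 = 136 full seconds, remainder 13 frames.
136 s = 0 h 2 min 16 s.
Timecode: 00:02:16:13.

00:02:16:13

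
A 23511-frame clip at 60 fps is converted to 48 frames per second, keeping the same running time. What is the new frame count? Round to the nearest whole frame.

Frames at target rate = 23511 × (48) / (60) = 94044/5 ≈ 18808.800.
Nearest whole frame: 18809.

18809 frames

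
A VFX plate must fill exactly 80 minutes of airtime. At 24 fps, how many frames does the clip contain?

115200 frames

80 min = 4800 s.
Frames = 4800 × 24 = 115200.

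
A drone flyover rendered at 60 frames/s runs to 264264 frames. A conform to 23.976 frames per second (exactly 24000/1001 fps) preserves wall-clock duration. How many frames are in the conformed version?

Target frames = source frames × (target rate / source rate) = 264264 × (24000/1001)/(60) = 264264 × 400/1001 = 105600.

105600 frames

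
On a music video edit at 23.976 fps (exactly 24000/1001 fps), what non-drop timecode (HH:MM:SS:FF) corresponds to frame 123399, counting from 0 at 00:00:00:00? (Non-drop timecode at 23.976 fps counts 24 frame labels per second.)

123399 ÷ 24 = 5141 full seconds, remainder 15 frames.
5141 s = 1 h 25 min 41 s.
Timecode: 01:25:41:15.

01:25:41:15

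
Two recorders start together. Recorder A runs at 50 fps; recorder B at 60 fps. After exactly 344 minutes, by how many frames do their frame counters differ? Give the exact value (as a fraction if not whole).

206400 frames

344 min = 20640 s.
A emits 50 × 20640 = 1032000 frames; B emits 60 × 20640 = 1238400.
Difference = 206400 frames; B is ahead of A.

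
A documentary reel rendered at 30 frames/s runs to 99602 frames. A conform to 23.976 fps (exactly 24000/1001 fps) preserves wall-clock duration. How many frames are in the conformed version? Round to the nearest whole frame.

Frames at target rate = 99602 × (24000/1001) / (30) = 79681600/1001 ≈ 79601.998.
Nearest whole frame: 79602.

79602 frames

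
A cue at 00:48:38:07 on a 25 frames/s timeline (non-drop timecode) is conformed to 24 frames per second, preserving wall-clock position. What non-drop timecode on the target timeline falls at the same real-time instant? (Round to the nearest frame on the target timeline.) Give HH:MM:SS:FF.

00:48:38:07

Source frame index: (0×3600 + 48×60 + 38) × 25 + 7 = 72957.
Real time: 72957 / (25) = 72957/25 s.
Target frame: (72957/25) × (24) = 1750968/25 ≈ 70038.720 → 70039.
At 24 labels/s: frame 70039 → 00:48:38:07.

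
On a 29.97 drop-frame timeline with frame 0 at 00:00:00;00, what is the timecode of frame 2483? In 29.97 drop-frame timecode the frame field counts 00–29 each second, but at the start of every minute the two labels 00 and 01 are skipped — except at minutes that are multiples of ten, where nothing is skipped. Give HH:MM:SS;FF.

Each 10-minute DF block holds 10 × 60 × 30 − 9 × 2 = 17982 frames. 2483 ÷ 17982 → 0 full blocks, remainder 2483.
Within the partial block the first minute is 1800 frames and each further minute 1798, so 1 further minute boundary passed. Total skipped labels = 18 × 0 + 2 × 1 = 2.
Non-drop label index = 2483 + 2 = 2485; at 30 labels/s that is 00:01:22:25, i.e. DF 00:01:22;25.

00:01:22;25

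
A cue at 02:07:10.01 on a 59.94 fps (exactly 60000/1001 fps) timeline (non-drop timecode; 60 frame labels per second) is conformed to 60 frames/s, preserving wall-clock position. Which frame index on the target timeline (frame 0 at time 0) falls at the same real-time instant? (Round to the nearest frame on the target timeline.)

frame 458259

Source frame index: (2×3600 + 7×60 + 10) × 60 + 1 = 457801.
Real time: 457801 / (60000/1001) = 458258801/60000 s.
Target frame: (458258801/60000) × (60) = 458258801/1000 ≈ 458258.801 → 458259.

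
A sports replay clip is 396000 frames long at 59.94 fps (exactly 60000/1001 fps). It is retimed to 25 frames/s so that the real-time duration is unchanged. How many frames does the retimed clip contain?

Target frames = source frames × (target rate / source rate) = 396000 × (25)/(60000/1001) = 396000 × 1001/2400 = 165165.

165165 frames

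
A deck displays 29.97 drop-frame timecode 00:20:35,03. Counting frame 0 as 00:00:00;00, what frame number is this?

As if non-drop at 30 labels/s: (0 × 3600 + 20 × 60 + 35) × 30 + 3 = 37053.
Minute boundaries passed: 20; those not divisible by 10: 20 − 2 = 18; dropped labels = 2 × 18 = 36.
Actual frame index = 37053 − 36 = 37017.

37017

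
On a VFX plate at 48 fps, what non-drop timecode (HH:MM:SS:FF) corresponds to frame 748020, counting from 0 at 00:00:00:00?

04:19:43:36

748020 ÷ 48 = 15583 full seconds, remainder 36 frames.
15583 s = 4 h 19 min 43 s.
Timecode: 04:19:43:36.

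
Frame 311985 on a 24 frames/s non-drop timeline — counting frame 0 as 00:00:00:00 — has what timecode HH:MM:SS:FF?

311985 ÷ 24 = 12999 full seconds, remainder 9 frames.
12999 s = 3 h 36 min 39 s.
Timecode: 03:36:39:09.

03:36:39:09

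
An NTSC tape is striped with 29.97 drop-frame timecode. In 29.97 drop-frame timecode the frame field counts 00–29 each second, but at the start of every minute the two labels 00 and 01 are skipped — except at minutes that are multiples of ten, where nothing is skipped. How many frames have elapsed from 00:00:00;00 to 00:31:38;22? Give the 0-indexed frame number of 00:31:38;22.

56906

Complete 10-minute blocks: 3, each 17982 frames → 53946.
Remaining 1 whole minute in the current block: 1800 + 0 × 1798 = 1800 frames.
Within the current minute: 38 × 30 + 22 − 2 = 1160 (labels ;00/;01 skipped at this minute). Total = 53946 + 1800 + 1160 = 56906.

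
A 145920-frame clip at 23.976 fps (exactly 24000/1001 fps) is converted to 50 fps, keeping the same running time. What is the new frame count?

Target frames = source frames × (target rate / source rate) = 145920 × (50)/(24000/1001) = 145920 × 1001/480 = 304304.

304304 frames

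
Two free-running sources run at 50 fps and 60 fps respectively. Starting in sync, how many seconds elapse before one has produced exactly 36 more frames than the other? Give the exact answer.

The gap grows by |60 − 50| = 10 frames per second.
Time for a 36-frame gap: 36 ÷ (10) = 3.6 s.

3.6 seconds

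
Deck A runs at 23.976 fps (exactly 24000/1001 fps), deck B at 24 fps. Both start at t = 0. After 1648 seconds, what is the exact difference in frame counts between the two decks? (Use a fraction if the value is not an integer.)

A emits 24000/1001 × 1648 = 39552000/1001 frames; B emits 24 × 1648 = 39552.
Difference = 39552/1001 frames (≈ 39.5125); B is ahead of A.

39552/1001 frames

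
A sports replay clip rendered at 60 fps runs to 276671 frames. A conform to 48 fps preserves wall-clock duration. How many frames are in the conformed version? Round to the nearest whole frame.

Frames at target rate = 276671 × (48) / (60) = 1106684/5 ≈ 221336.800.
Nearest whole frame: 221337.

221337 frames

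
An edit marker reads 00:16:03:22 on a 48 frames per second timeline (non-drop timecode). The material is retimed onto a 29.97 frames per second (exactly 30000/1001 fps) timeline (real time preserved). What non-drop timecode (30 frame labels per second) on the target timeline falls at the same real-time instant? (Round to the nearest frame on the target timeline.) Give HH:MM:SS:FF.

Source frame index: (0×3600 + 16×60 + 3) × 48 + 22 = 46246.
Real time: 46246 / (48) = 23123/24 s.
Target frame: (23123/24) × (30000/1001) = 28903750/1001 ≈ 28874.875 → 28875.
At 30 labels/s: frame 28875 → 00:16:02:15.

00:16:02:15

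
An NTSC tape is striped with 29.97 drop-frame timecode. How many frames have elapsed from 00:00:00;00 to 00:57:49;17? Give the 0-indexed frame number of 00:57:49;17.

103983

As if non-drop at 30 labels/s: (0 × 3600 + 57 × 60 + 49) × 30 + 17 = 104087.
Minute boundaries passed: 57; those not divisible by 10: 57 − 5 = 52; dropped labels = 2 × 52 = 104.
Actual frame index = 104087 − 104 = 103983.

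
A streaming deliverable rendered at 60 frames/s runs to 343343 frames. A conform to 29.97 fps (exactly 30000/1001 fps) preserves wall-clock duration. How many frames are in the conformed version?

171500 frames

Target frames = source frames × (target rate / source rate) = 343343 × (30000/1001)/(60) = 343343 × 500/1001 = 171500.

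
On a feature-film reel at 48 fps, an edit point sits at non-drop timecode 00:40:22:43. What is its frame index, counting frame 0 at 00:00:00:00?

116299

Total seconds to the label: (0 × 3600 + 40 × 60 + 22) = 2422.
Frame index = 2422 × 48 + 43 = 116299.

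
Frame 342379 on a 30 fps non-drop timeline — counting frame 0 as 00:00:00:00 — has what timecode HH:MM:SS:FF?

342379 ÷ 30 = 11412 full seconds, remainder 19 frames.
11412 s = 3 h 10 min 12 s.
Timecode: 03:10:12:19.

03:10:12:19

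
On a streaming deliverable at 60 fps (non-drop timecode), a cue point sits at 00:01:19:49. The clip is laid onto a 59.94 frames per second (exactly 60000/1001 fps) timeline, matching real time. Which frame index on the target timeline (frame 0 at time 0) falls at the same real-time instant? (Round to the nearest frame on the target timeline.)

frame 4784

Source frame index: (0×3600 + 1×60 + 19) × 60 + 49 = 4789.
Real time: 4789 / (60) = 4789/60 s.
Target frame: (4789/60) × (60000/1001) = 4789000/1001 ≈ 4784.216 → 4784.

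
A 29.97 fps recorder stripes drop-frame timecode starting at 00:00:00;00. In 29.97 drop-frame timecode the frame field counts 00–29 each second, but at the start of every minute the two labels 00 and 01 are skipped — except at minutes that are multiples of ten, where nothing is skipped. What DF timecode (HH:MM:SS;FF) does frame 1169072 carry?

Ten DF minutes hold 17982 frames, so frame 1169072 lies in block 65 (frames 1168830–1186811) with 242 frames into that block.
The block's first minute is 1800 frames and the rest 1798 each; 242 frames reaches minute 0, so 65 × 18 + 0 × 2 = 1170 labels have been skipped so far.
Adding those back, label number 1169072 + 1170 = 1170242 at 30 labels/s is 39008 s + 2 f = 10 h 50 min 8 s frame 2, i.e. 10:50:08;02.

10:50:08;02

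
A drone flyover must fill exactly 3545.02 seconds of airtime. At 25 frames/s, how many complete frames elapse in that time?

Frames = 3545.02 × 25 = 177251/2 ≈ 88625.5000.
Complete frames: 88625.

88625 frames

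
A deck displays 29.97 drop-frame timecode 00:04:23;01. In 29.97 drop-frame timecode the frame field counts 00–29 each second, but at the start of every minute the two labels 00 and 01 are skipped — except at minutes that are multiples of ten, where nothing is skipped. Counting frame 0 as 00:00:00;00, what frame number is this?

7883

As if non-drop at 30 labels/s: (0 × 3600 + 4 × 60 + 23) × 30 + 1 = 7891.
Minute boundaries passed: 4; those not divisible by 10: 4 − 0 = 4; dropped labels = 2 × 4 = 8.
Actual frame index = 7891 − 8 = 7883.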